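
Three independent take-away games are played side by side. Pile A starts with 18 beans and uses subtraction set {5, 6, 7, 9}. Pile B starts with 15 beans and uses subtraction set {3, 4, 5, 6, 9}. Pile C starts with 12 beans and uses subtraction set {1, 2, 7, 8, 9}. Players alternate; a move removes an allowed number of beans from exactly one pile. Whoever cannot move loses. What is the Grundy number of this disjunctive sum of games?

2

Pile A, S = {5, 6, 7, 9}:
G(0) = 0
G(1) = mex{} = 0
G(2) = mex{} = 0
G(3) = mex{} = 0
G(4) = mex{} = 0
G(5) = mex{0} = 1
G(6) = mex{0,0} = 1
G(7) = mex{0,0,0} = 1
G(8) = mex{0,0,0} = 1
G(9) = mex{0,0,0,0} = 1
G(10) = mex{1,0,0,0} = 2
G(11) = mex{1,1,0,0} = 2
G(12) = mex{1,1,1,0} = 2
G(13) = mex{1,1,1,0} = 2
G(14) = mex{1,1,1,1} = 0
G(15) = mex{2,1,1,1} = 0
G(16) = mex{2,2,1,1} = 0
G(17) = mex{2,2,2,1} = 0
G(18) = mex{2,2,2,1} = 0
G_A(18) = 0.
Pile B, S = {3, 4, 5, 6, 9}:
n :  0  1  2  3  4  5  6  7  8  9 10 11 12 13 14 15
G :  0  0  0  1  1  1  2  2  2  3  3  3  0  0  0  1
G_B(15) = 1.
Pile C, S = {1, 2, 7, 8, 9}:
n :  0  1  2  3  4  5  6  7  8  9 10 11 12
G :  0  1  2  0  1  2  0  1  2  3  4  5  3
G_C(12) = 3.
Combined Grundy value = 0 ⊕ 1 ⊕ 3 = 2.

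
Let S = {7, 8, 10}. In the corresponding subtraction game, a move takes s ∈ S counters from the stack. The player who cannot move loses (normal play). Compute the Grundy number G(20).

0

n :  0  1  2  3  4  5  6  7  8  9 10 11 12 13 14 15 16 17 18 19 20
G :  0  0  0  0  0  0  0  1  1  1  1  1  1  1  2  2  2  0  0  0  0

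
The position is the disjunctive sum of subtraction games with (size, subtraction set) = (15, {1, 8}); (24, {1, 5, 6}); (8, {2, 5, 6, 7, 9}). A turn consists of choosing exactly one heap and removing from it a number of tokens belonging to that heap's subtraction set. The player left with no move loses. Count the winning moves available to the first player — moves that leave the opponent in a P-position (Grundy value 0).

2

Heap A, S = {1, 8}:
n :  0  1  2  3  4  5  6  7  8  9 10 11 12 13 14 15
G :  0  1  0  1  0  1  0  1  2  0  1  0  1  0  1  0
G_A(15) = 0.
Heap B, S = {1, 5, 6}:
G(0) = 0
G(1) = mex{0} = 1
G(2) = mex{1} = 0
G(3) = mex{0} = 1
G(4) = mex{1} = 0
G(5) = mex{0,0} = 1
G(6) = mex{1,1,0} = 2
G(7) = mex{2,0,1} = 3
G(8) = mex{3,1,0} = 2
G(9) = mex{2,0,1} = 3
G(10) = mex{3,1,0} = 2
G(11) = mex{2,2,1} = 0
G(12) = mex{0,3,2} = 1
G(13) = mex{1,2,3} = 0
G(14) = mex{0,3,2} = 1
G(15) = mex{1,2,3} = 0
G(16) = mex{0,0,2} = 1
G(17) = mex{1,1,0} = 2
G(18) = mex{2,0,1} = 3
G(19) = mex{3,1,0} = 2
G(20) = mex{2,0,1} = 3
G(21) = mex{3,1,0} = 2
G(22) = mex{2,2,1} = 0
G(23) = mex{0,3,2} = 1
G(24) = mex{1,2,3} = 0
G_B(24) = 0.
Heap C, S = {2, 5, 6, 7, 9}:
n : 0 1 2 3 4 5 6 7 8
G : 0 0 1 1 0 2 1 3 2
G_C(8) = 2.
Combined Grundy value = 0 ⊕ 0 ⊕ 2 = 2.
A winning move leaves total XOR = 0, i.e. changes one component's Grundy value g to g ⊕ X where X is the current total.
Heap A: need g' = 0⊕2 = 2. Options: 15−1→G=1, 15−8→G=1. Hits: 0.
Heap B: need g' = 0⊕2 = 2. Options: 24−1→G=1, 24−5→G=2, 24−6→G=3. Hits: 1.
Heap C: need g' = 2⊕2 = 0. Options: 8−2→G=1, 8−5→G=1, 8−6→G=1, 8−7→G=0. Hits: 1.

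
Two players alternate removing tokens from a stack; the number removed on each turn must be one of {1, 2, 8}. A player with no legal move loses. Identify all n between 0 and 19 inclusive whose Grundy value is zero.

G(0) = 0
G(1) = mex{0} = 1
G(2) = mex{1,0} = 2
G(3) = mex{2,1} = 0
G(4) = mex{0,2} = 1
G(5) = mex{1,0} = 2
G(6) = mex{2,1} = 0
G(7) = mex{0,2} = 1
G(8) = mex{1,0,0} = 2
G(9) = mex{2,1,1} = 0
G(10) = mex{0,2,2} = 1
G(11) = mex{1,0,0} = 2
G(12) = mex{2,1,1} = 0
G(13) = mex{0,2,2} = 1
G(14) = mex{1,0,0} = 2
G(15) = mex{2,1,1} = 0
G(16) = mex{0,2,2} = 1
G(17) = mex{1,0,0} = 2
G(18) = mex{2,1,1} = 0
G(19) = mex{0,2,2} = 1
P-positions are exactly the n with G(n) = 0.

0, 3, 6, 9, 12, 15, 18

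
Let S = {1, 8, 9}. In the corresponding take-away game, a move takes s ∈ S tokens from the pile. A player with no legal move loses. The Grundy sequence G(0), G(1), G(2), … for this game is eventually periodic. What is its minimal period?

16

n :  0  1  2  3  4  5  6  7  8  9 10 11 12 13 14 15 16 17 18 19 20 21 22 23 24 25 26 27 28 29 30 31 32 33
G :  0  1  0  1  0  1  0  1  2  3  2  3  2  3  2  3  0  1  0  1  0  1  0  1  2  3  2  3  2  3  2  3  0  1
G(n+16) = G(n) holds for n = 0,…,8 (a full window of length max(S) = 9), so the sequence is purely periodic with period 16.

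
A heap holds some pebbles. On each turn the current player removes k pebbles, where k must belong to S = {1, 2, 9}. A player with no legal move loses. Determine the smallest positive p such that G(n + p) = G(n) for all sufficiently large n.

n :  0  1  2  3  4  5  6  7  8  9 10 11 12 13 14 15 16 17 18 19 20 21
G :  0  1  2  0  1  2  0  1  2  3  0  1  2  0  1  2  0  1  2  3  0  1
G(n+10) = G(n) holds for n = 0,…,8 (a full window of length max(S) = 9), so the sequence is purely periodic with period 10.

10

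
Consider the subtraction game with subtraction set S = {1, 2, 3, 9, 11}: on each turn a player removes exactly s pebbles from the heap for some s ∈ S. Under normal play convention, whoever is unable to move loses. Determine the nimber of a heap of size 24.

0

G(0) = 0
G(1) = mex{0} = 1
G(2) = mex{1,0} = 2
G(3) = mex{2,1,0} = 3
G(4) = mex{3,2,1} = 0
G(5) = mex{0,3,2} = 1
G(6) = mex{1,0,3} = 2
G(7) = mex{2,1,0} = 3
G(8) = mex{3,2,1} = 0
G(9) = mex{0,3,2,0} = 1
G(10) = mex{1,0,3,1} = 2
G(11) = mex{2,1,0,2,0} = 3
G(12) = mex{3,2,1,3,1} = 0
G(13) = mex{0,3,2,0,2} = 1
G(14) = mex{1,0,3,1,3} = 2
G(15) = mex{2,1,0,2,0} = 3
G(16) = mex{3,2,1,3,1} = 0
G(17) = mex{0,3,2,0,2} = 1
G(18) = mex{1,0,3,1,3} = 2
G(19) = mex{2,1,0,2,0} = 3
G(20) = mex{3,2,1,3,1} = 0
G(21) = mex{0,3,2,0,2} = 1
G(22) = mex{1,0,3,1,3} = 2
G(23) = mex{2,1,0,2,0} = 3
G(24) = mex{3,2,1,3,1} = 0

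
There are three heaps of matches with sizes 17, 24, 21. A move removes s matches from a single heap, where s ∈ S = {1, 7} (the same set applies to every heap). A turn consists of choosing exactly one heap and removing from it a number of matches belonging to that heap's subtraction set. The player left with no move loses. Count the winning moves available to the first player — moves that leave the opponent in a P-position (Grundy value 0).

All heaps use S = {1, 7}:
G(0) = 0
G(1) = mex{0} = 1
G(2) = mex{1} = 0
G(3) = mex{0} = 1
G(4) = mex{1} = 0
G(5) = mex{0} = 1
G(6) = mex{1} = 0
G(7) = mex{0,0} = 1
G(8) = mex{1,1} = 0
G(9) = mex{0,0} = 1
G(10) = mex{1,1} = 0
G(11) = mex{0,0} = 1
G(12) = mex{1,1} = 0
G(13) = mex{0,0} = 1
G(14) = mex{1,1} = 0
G(15) = mex{0,0} = 1
G(16) = mex{1,1} = 0
G(17) = mex{0,0} = 1
G(18) = mex{1,1} = 0
G(19) = mex{0,0} = 1
G(20) = mex{1,1} = 0
G(21) = mex{0,0} = 1
G(22) = mex{1,1} = 0
G(23) = mex{0,0} = 1
G(24) = mex{1,1} = 0
Heap A: G(17) = 1.
Heap B: G(24) = 0.
Heap C: G(21) = 1.
Combined Grundy value = 1 ⊕ 0 ⊕ 1 = 0.
A winning move leaves total XOR = 0, i.e. changes one component's Grundy value g to g ⊕ X where X is the current total.
Heap A: target g' = 1⊕0 = 1, but every legal move changes the Grundy value (mex property), so 0 moves.
Heap B: target g' = 0⊕0 = 0, but every legal move changes the Grundy value (mex property), so 0 moves.
Heap C: target g' = 1⊕0 = 1, but every legal move changes the Grundy value (mex property), so 0 moves.

0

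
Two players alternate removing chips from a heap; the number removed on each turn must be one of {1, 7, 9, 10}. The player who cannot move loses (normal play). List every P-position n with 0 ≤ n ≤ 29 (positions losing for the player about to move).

n :  0  1  2  3  4  5  6  7  8  9 10 11 12 13 14 15 16 17 18 19 20 21 22 23 24 25 26 27 28 29
G :  0  1  0  1  0  1  0  1  0  1  2  3  2  3  2  3  2  3  2  0  1  0  1  0  1  0  1  0  1  2
P-positions are exactly the n with G(n) = 0.

0, 2, 4, 6, 8, 19, 21, 23, 25, 27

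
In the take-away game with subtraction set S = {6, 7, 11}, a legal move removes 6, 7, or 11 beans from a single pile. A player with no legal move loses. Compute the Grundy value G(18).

0

G(0) = 0
G(1) = mex{} = 0
G(2) = mex{} = 0
G(3) = mex{} = 0
G(4) = mex{} = 0
G(5) = mex{} = 0
G(6) = mex{0} = 1
G(7) = mex{0,0} = 1
G(8) = mex{0,0} = 1
G(9) = mex{0,0} = 1
G(10) = mex{0,0} = 1
G(11) = mex{0,0,0} = 1
G(12) = mex{1,0,0} = 2
G(13) = mex{1,1,0} = 2
G(14) = mex{1,1,0} = 2
G(15) = mex{1,1,0} = 2
G(16) = mex{1,1,0} = 2
G(17) = mex{1,1,1} = 0
G(18) = mex{2,1,1} = 0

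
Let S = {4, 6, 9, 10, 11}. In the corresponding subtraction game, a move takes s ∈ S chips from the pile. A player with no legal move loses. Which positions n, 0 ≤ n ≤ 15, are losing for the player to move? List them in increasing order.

n :  0  1  2  3  4  5  6  7  8  9 10 11 12 13 14 15
G :  0  0  0  0  1  1  1  1  2  2  2  2  3  3  3  0
P-positions are exactly the n with G(n) = 0.

0, 1, 2, 3, 15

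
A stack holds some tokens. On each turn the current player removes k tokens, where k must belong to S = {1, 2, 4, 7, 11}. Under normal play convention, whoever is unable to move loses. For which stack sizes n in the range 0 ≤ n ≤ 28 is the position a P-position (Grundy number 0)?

n :  0  1  2  3  4  5  6  7  8  9 10 11 12 13 14 15 16 17 18 19 20 21 22 23 24 25 26 27 28
G :  0  1  2  0  1  2  0  1  2  0  1  2  0  1  2  0  1  2  0  1  2  0  1  2  0  1  2  0  1
P-positions are exactly the n with G(n) = 0.

0, 3, 6, 9, 12, 15, 18, 21, 24, 27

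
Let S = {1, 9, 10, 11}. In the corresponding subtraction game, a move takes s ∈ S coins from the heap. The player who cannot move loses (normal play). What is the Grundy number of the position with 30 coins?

G(0) = 0
G(1) = mex{0} = 1
G(2) = mex{1} = 0
G(3) = mex{0} = 1
G(4) = mex{1} = 0
G(5) = mex{0} = 1
G(6) = mex{1} = 0
G(7) = mex{0} = 1
G(8) = mex{1} = 0
G(9) = mex{0,0} = 1
G(10) = mex{1,1,0} = 2
G(11) = mex{2,0,1,0} = 3
G(12) = mex{3,1,0,1} = 2
G(13) = mex{2,0,1,0} = 3
G(14) = mex{3,1,0,1} = 2
G(15) = mex{2,0,1,0} = 3
G(16) = mex{3,1,0,1} = 2
G(17) = mex{2,0,1,0} = 3
G(18) = mex{3,1,0,1} = 2
G(19) = mex{2,2,1,0} = 3
G(20) = mex{3,3,2,1} = 0
G(21) = mex{0,2,3,2} = 1
G(22) = mex{1,3,2,3} = 0
G(23) = mex{0,2,3,2} = 1
G(24) = mex{1,3,2,3} = 0
G(25) = mex{0,2,3,2} = 1
G(26) = mex{1,3,2,3} = 0
G(27) = mex{0,2,3,2} = 1
G(28) = mex{1,3,2,3} = 0
G(29) = mex{0,0,3,2} = 1
G(30) = mex{1,1,0,3} = 2

2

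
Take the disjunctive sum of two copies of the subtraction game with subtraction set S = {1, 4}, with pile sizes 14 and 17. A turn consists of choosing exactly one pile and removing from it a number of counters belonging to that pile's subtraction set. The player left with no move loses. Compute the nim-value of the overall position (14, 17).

2

All piles use S = {1, 4}:
n :  0  1  2  3  4  5  6  7  8  9 10 11 12 13 14 15 16 17
G :  0  1  0  1  2  0  1  0  1  2  0  1  0  1  2  0  1  0
Pile A: G(14) = 2.
Pile B: G(17) = 0.
Combined Grundy value = 2 ⊕ 0 = 2.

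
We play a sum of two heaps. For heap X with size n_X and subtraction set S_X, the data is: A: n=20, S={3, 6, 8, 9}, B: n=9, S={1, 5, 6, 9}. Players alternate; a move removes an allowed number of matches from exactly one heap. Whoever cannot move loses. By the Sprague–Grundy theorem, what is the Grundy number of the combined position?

1

Heap A, S = {3, 6, 8, 9}:
G(0) = 0
G(1) = mex{} = 0
G(2) = mex{} = 0
G(3) = mex{0} = 1
G(4) = mex{0} = 1
G(5) = mex{0} = 1
G(6) = mex{1,0} = 2
G(7) = mex{1,0} = 2
G(8) = mex{1,0,0} = 2
G(9) = mex{2,1,0,0} = 3
G(10) = mex{2,1,0,0} = 3
G(11) = mex{2,1,1,0} = 3
G(12) = mex{3,2,1,1} = 0
G(13) = mex{3,2,1,1} = 0
G(14) = mex{3,2,2,1} = 0
G(15) = mex{0,3,2,2} = 1
G(16) = mex{0,3,2,2} = 1
G(17) = mex{0,3,3,2} = 1
G(18) = mex{1,0,3,3} = 2
G(19) = mex{1,0,3,3} = 2
G(20) = mex{1,0,0,3} = 2
G_A(20) = 2.
Heap B, S = {1, 5, 6, 9}:
G(0) = 0
G(1) = mex{0} = 1
G(2) = mex{1} = 0
G(3) = mex{0} = 1
G(4) = mex{1} = 0
G(5) = mex{0,0} = 1
G(6) = mex{1,1,0} = 2
G(7) = mex{2,0,1} = 3
G(8) = mex{3,1,0} = 2
G(9) = mex{2,0,1,0} = 3
G_B(9) = 3.
Combined Grundy value = 2 ⊕ 3 = 1.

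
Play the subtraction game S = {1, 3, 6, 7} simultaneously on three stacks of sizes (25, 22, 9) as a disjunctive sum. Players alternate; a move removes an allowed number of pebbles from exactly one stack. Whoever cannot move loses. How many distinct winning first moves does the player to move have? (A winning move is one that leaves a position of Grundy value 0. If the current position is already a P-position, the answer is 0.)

0

All stacks use S = {1, 3, 6, 7}:
n :  0  1  2  3  4  5  6  7  8  9 10 11 12 13 14 15 16 17 18 19 20 21 22 23 24 25
G :  0  1  0  1  0  1  2  3  2  3  2  3  0  1  0  1  0  1  2  3  2  3  2  3  0  1
Stack A: G(25) = 1.
Stack B: G(22) = 2.
Stack C: G(9) = 3.
Combined Grundy value = 1 ⊕ 2 ⊕ 3 = 0.
A winning move leaves total XOR = 0, i.e. changes one component's Grundy value g to g ⊕ X where X is the current total.
Stack A: target g' = 1⊕0 = 1, but every legal move changes the Grundy value (mex property), so 0 moves.
Stack B: target g' = 2⊕0 = 2, but every legal move changes the Grundy value (mex property), so 0 moves.
Stack C: target g' = 3⊕0 = 3, but every legal move changes the Grundy value (mex property), so 0 moves.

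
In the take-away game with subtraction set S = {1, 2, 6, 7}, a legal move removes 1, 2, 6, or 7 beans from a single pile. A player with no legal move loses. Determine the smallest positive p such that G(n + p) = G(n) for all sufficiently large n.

n :  0  1  2  3  4  5  6  7  8  9 10 11 12 13 14 15 16 17
G :  0  1  2  0  1  2  3  4  0  1  2  0  1  2  3  4  0  1
G(n+8) = G(n) holds for n = 0,…,6 (a full window of length max(S) = 7), so the sequence is purely periodic with period 8.

8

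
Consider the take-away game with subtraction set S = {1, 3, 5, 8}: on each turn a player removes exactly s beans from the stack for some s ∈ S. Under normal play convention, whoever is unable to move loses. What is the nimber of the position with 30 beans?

G(0) = 0
G(1) = mex{0} = 1
G(2) = mex{1} = 0
G(3) = mex{0,0} = 1
G(4) = mex{1,1} = 0
G(5) = mex{0,0,0} = 1
G(6) = mex{1,1,1} = 0
G(7) = mex{0,0,0} = 1
G(8) = mex{1,1,1,0} = 2
G(9) = mex{2,0,0,1} = 3
G(10) = mex{3,1,1,0} = 2
G(11) = mex{2,2,0,1} = 3
G(12) = mex{3,3,1,0} = 2
G(13) = mex{2,2,2,1} = 0
G(14) = mex{0,3,3,0} = 1
G(15) = mex{1,2,2,1} = 0
G(16) = mex{0,0,3,2} = 1
G(17) = mex{1,1,2,3} = 0
G(18) = mex{0,0,0,2} = 1
G(19) = mex{1,1,1,3} = 0
G(20) = mex{0,0,0,2} = 1
G(21) = mex{1,1,1,0} = 2
G(22) = mex{2,0,0,1} = 3
G(23) = mex{3,1,1,0} = 2
G(24) = mex{2,2,0,1} = 3
G(25) = mex{3,3,1,0} = 2
G(26) = mex{2,2,2,1} = 0
G(27) = mex{0,3,3,0} = 1
G(28) = mex{1,2,2,1} = 0
G(29) = mex{0,0,3,2} = 1
G(30) = mex{1,1,2,3} = 0

0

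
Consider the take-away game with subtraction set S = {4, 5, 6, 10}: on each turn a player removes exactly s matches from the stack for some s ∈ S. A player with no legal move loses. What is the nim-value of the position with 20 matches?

1

n :  0  1  2  3  4  5  6  7  8  9 10 11 12 13 14 15 16 17 18 19 20
G :  0  0  0  0  1  1  1  1  2  2  2  2  3  3  0  0  0  0  1  1  1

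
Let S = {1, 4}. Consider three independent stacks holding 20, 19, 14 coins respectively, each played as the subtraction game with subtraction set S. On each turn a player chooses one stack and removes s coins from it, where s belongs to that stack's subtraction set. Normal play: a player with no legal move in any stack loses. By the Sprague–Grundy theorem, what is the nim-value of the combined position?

0

All stacks use S = {1, 4}:
n :  0  1  2  3  4  5  6  7  8  9 10 11 12 13 14 15 16 17 18 19 20
G :  0  1  0  1  2  0  1  0  1  2  0  1  0  1  2  0  1  0  1  2  0
Stack A: G(20) = 0.
Stack B: G(19) = 2.
Stack C: G(14) = 2.
Combined Grundy value = 0 ⊕ 2 ⊕ 2 = 0.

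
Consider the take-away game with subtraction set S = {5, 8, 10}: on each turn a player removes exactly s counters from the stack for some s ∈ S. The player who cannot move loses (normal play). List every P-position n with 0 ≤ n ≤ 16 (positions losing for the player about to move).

0, 1, 2, 3, 4, 15, 16

G(0) = 0
G(1) = mex{} = 0
G(2) = mex{} = 0
G(3) = mex{} = 0
G(4) = mex{} = 0
G(5) = mex{0} = 1
G(6) = mex{0} = 1
G(7) = mex{0} = 1
G(8) = mex{0,0} = 1
G(9) = mex{0,0} = 1
G(10) = mex{1,0,0} = 2
G(11) = mex{1,0,0} = 2
G(12) = mex{1,0,0} = 2
G(13) = mex{1,1,0} = 2
G(14) = mex{1,1,0} = 2
G(15) = mex{2,1,1} = 0
G(16) = mex{2,1,1} = 0
P-positions are exactly the n with G(n) = 0.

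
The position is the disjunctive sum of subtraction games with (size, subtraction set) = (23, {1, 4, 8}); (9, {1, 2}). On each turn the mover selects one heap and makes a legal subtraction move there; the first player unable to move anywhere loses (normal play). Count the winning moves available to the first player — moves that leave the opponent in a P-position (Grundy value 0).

2

Heap A, S = {1, 4, 8}:
n :  0  1  2  3  4  5  6  7  8  9 10 11 12 13 14 15 16 17 18 19 20 21 22 23
G :  0  1  0  1  2  0  1  0  1  2  3  2  0  1  0  1  2  0  1  0  1  2  3  2
G_A(23) = 2.
Heap B, S = {1, 2}:
n : 0 1 2 3 4 5 6 7 8 9
G : 0 1 2 0 1 2 0 1 2 0
G_B(9) = 0.
Combined Grundy value = 2 ⊕ 0 = 2.
A winning move leaves total XOR = 0, i.e. changes one component's Grundy value g to g ⊕ X where X is the current total.
Heap A: need g' = 2⊕2 = 0. Options: 23−1→G=3, 23−4→G=0, 23−8→G=1. Hits: 1.
Heap B: need g' = 0⊕2 = 2. Options: 9−1→G=2, 9−2→G=1. Hits: 1.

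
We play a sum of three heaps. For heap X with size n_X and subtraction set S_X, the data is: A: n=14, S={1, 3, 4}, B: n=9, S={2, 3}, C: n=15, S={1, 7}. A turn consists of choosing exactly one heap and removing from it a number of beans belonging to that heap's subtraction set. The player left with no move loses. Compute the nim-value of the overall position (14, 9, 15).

3

Heap A, S = {1, 3, 4}:
n :  0  1  2  3  4  5  6  7  8  9 10 11 12 13 14
G :  0  1  0  1  2  3  2  0  1  0  1  2  3  2  0
G_A(14) = 0.
Heap B, S = {2, 3}:
G(0) = 0
G(1) = mex{} = 0
G(2) = mex{0} = 1
G(3) = mex{0,0} = 1
G(4) = mex{1,0} = 2
G(5) = mex{1,1} = 0
G(6) = mex{2,1} = 0
G(7) = mex{0,2} = 1
G(8) = mex{0,0} = 1
G(9) = mex{1,0} = 2
G_B(9) = 2.
Heap C, S = {1, 7}:
n :  0  1  2  3  4  5  6  7  8  9 10 11 12 13 14 15
G :  0  1  0  1  0  1  0  1  0  1  0  1  0  1  0  1
G_C(15) = 1.
Combined Grundy value = 0 ⊕ 2 ⊕ 1 = 3.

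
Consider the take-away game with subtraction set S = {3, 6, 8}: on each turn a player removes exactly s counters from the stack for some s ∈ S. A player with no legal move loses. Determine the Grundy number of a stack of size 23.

G(0) = 0
G(1) = mex{} = 0
G(2) = mex{} = 0
G(3) = mex{0} = 1
G(4) = mex{0} = 1
G(5) = mex{0} = 1
G(6) = mex{1,0} = 2
G(7) = mex{1,0} = 2
G(8) = mex{1,0,0} = 2
G(9) = mex{2,1,0} = 3
G(10) = mex{2,1,0} = 3
G(11) = mex{2,1,1} = 0
G(12) = mex{3,2,1} = 0
G(13) = mex{3,2,1} = 0
G(14) = mex{0,2,2} = 1
G(15) = mex{0,3,2} = 1
G(16) = mex{0,3,2} = 1
G(17) = mex{1,0,3} = 2
G(18) = mex{1,0,3} = 2
G(19) = mex{1,0,0} = 2
G(20) = mex{2,1,0} = 3
G(21) = mex{2,1,0} = 3
G(22) = mex{2,1,1} = 0
G(23) = mex{3,2,1} = 0

0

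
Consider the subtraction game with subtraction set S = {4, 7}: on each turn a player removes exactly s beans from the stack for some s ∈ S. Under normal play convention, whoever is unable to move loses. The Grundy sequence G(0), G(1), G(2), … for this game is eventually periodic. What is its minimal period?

G(0) = 0
G(1) = mex{} = 0
G(2) = mex{} = 0
G(3) = mex{} = 0
G(4) = mex{0} = 1
G(5) = mex{0} = 1
G(6) = mex{0} = 1
G(7) = mex{0,0} = 1
G(8) = mex{1,0} = 2
G(9) = mex{1,0} = 2
G(10) = mex{1,0} = 2
G(11) = mex{1,1} = 0
G(12) = mex{2,1} = 0
G(13) = mex{2,1} = 0
G(14) = mex{2,1} = 0
G(15) = mex{0,2} = 1
G(16) = mex{0,2} = 1
G(17) = mex{0,2} = 1
G(18) = mex{0,0} = 1
G(19) = mex{1,0} = 2
G(20) = mex{1,0} = 2
G(21) = mex{1,0} = 2
G(22) = mex{1,1} = 0
G(23) = mex{2,1} = 0
G(n+11) = G(n) holds for n = 0,…,6 (a full window of length max(S) = 7), so the sequence is purely periodic with period 11.

11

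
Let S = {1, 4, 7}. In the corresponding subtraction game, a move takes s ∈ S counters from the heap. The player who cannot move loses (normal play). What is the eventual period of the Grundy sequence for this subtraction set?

G(0) = 0
G(1) = mex{0} = 1
G(2) = mex{1} = 0
G(3) = mex{0} = 1
G(4) = mex{1,0} = 2
G(5) = mex{2,1} = 0
G(6) = mex{0,0} = 1
G(7) = mex{1,1,0} = 2
G(8) = mex{2,2,1} = 0
G(9) = mex{0,0,0} = 1
G(10) = mex{1,1,1} = 0
G(11) = mex{0,2,2} = 1
G(12) = mex{1,0,0} = 2
G(13) = mex{2,1,1} = 0
G(14) = mex{0,0,2} = 1
G(15) = mex{1,1,0} = 2
G(16) = mex{2,2,1} = 0
G(17) = mex{0,0,0} = 1
G(n+8) = G(n) holds for n = 0,…,6 (a full window of length max(S) = 7), so the sequence is purely periodic with period 8.

8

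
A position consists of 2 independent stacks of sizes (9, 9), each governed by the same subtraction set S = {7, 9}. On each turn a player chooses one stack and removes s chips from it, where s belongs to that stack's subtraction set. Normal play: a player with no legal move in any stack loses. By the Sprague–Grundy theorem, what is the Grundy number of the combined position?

0

All stacks use S = {7, 9}:
n : 0 1 2 3 4 5 6 7 8 9
G : 0 0 0 0 0 0 0 1 1 1
Stack A: G(9) = 1.
Stack B: G(9) = 1.
Combined Grundy value = 1 ⊕ 1 = 0.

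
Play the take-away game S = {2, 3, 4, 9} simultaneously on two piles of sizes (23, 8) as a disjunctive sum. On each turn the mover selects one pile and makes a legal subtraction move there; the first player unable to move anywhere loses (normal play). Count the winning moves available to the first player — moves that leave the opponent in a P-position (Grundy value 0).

5

All piles use S = {2, 3, 4, 9}:
G(0) = 0
G(1) = mex{} = 0
G(2) = mex{0} = 1
G(3) = mex{0,0} = 1
G(4) = mex{1,0,0} = 2
G(5) = mex{1,1,0} = 2
G(6) = mex{2,1,1} = 0
G(7) = mex{2,2,1} = 0
G(8) = mex{0,2,2} = 1
G(9) = mex{0,0,2,0} = 1
G(10) = mex{1,0,0,0} = 2
G(11) = mex{1,1,0,1} = 2
G(12) = mex{2,1,1,1} = 0
G(13) = mex{2,2,1,2} = 0
G(14) = mex{0,2,2,2} = 1
G(15) = mex{0,0,2,0} = 1
G(16) = mex{1,0,0,0} = 2
G(17) = mex{1,1,0,1} = 2
G(18) = mex{2,1,1,1} = 0
G(19) = mex{2,2,1,2} = 0
G(20) = mex{0,2,2,2} = 1
G(21) = mex{0,0,2,0} = 1
G(22) = mex{1,0,0,0} = 2
G(23) = mex{1,1,0,1} = 2
Pile A: G(23) = 2.
Pile B: G(8) = 1.
Combined Grundy value = 2 ⊕ 1 = 3.
A winning move leaves total XOR = 0, i.e. changes one component's Grundy value g to g ⊕ X where X is the current total.
Pile A: need g' = 2⊕3 = 1. Options: 23−2→G=1, 23−3→G=1, 23−4→G=0, 23−9→G=1. Hits: 3.
Pile B: need g' = 1⊕3 = 2. Options: 8−2→G=0, 8−3→G=2, 8−4→G=2. Hits: 2.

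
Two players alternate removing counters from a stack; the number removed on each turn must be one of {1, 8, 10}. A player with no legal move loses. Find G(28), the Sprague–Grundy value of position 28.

G(0) = 0
G(1) = mex{0} = 1
G(2) = mex{1} = 0
G(3) = mex{0} = 1
G(4) = mex{1} = 0
G(5) = mex{0} = 1
G(6) = mex{1} = 0
G(7) = mex{0} = 1
G(8) = mex{1,0} = 2
G(9) = mex{2,1} = 0
G(10) = mex{0,0,0} = 1
G(11) = mex{1,1,1} = 0
G(12) = mex{0,0,0} = 1
G(13) = mex{1,1,1} = 0
G(14) = mex{0,0,0} = 1
G(15) = mex{1,1,1} = 0
G(16) = mex{0,2,0} = 1
G(17) = mex{1,0,1} = 2
G(18) = mex{2,1,2} = 0
G(19) = mex{0,0,0} = 1
G(20) = mex{1,1,1} = 0
G(21) = mex{0,0,0} = 1
G(22) = mex{1,1,1} = 0
G(23) = mex{0,0,0} = 1
G(24) = mex{1,1,1} = 0
G(25) = mex{0,2,0} = 1
G(26) = mex{1,0,1} = 2
G(27) = mex{2,1,2} = 0
G(28) = mex{0,0,0} = 1

1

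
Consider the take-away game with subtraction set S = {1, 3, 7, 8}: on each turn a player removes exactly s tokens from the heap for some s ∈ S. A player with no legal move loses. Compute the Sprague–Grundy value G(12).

2

G(0) = 0
G(1) = mex{0} = 1
G(2) = mex{1} = 0
G(3) = mex{0,0} = 1
G(4) = mex{1,1} = 0
G(5) = mex{0,0} = 1
G(6) = mex{1,1} = 0
G(7) = mex{0,0,0} = 1
G(8) = mex{1,1,1,0} = 2
G(9) = mex{2,0,0,1} = 3
G(10) = mex{3,1,1,0} = 2
G(11) = mex{2,2,0,1} = 3
G(12) = mex{3,3,1,0} = 2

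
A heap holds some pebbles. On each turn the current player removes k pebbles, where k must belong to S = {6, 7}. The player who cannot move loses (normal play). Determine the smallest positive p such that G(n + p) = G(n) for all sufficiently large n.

G(0) = 0
G(1) = mex{} = 0
G(2) = mex{} = 0
G(3) = mex{} = 0
G(4) = mex{} = 0
G(5) = mex{} = 0
G(6) = mex{0} = 1
G(7) = mex{0,0} = 1
G(8) = mex{0,0} = 1
G(9) = mex{0,0} = 1
G(10) = mex{0,0} = 1
G(11) = mex{0,0} = 1
G(12) = mex{1,0} = 2
G(13) = mex{1,1} = 0
G(14) = mex{1,1} = 0
G(15) = mex{1,1} = 0
G(16) = mex{1,1} = 0
G(17) = mex{1,1} = 0
G(18) = mex{2,1} = 0
G(19) = mex{0,2} = 1
G(20) = mex{0,0} = 1
G(21) = mex{0,0} = 1
G(22) = mex{0,0} = 1
G(23) = mex{0,0} = 1
G(24) = mex{0,0} = 1
G(25) = mex{1,0} = 2
G(26) = mex{1,1} = 0
G(27) = mex{1,1} = 0
G(n+13) = G(n) holds for n = 0,…,6 (a full window of length max(S) = 7), so the sequence is purely periodic with period 13.

13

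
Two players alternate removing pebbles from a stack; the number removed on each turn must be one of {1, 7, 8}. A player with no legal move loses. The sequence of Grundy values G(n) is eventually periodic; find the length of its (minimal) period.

n :  0  1  2  3  4  5  6  7  8  9 10 11 12 13 14 15 16 17 18 19 20 21 22 23 24 25 26 27 28 29 30 31
G :  0  1  0  1  0  1  0  1  2  3  2  3  2  3  2  0  1  0  1  0  1  0  1  2  3  2  3  2  3  2  0  1
G(n+15) = G(n) holds for n = 0,…,7 (a full window of length max(S) = 8), so the sequence is purely periodic with period 15.

15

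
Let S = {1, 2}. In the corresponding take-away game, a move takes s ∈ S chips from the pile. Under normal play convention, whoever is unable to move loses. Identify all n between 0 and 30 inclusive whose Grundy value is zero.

0, 3, 6, 9, 12, 15, 18, 21, 24, 27, 30

n :  0  1  2  3  4  5  6  7  8  9 10 11 12 13 14 15 16 17 18 19 20 21 22 23 24 25 26 27 28 29 30
G :  0  1  2  0  1  2  0  1  2  0  1  2  0  1  2  0  1  2  0  1  2  0  1  2  0  1  2  0  1  2  0
P-positions are exactly the n with G(n) = 0.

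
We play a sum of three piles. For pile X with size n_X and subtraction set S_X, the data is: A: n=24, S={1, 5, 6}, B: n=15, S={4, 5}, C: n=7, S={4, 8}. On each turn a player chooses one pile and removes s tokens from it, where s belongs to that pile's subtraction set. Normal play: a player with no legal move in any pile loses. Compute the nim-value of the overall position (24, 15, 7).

0

Pile A, S = {1, 5, 6}:
G(0) = 0
G(1) = mex{0} = 1
G(2) = mex{1} = 0
G(3) = mex{0} = 1
G(4) = mex{1} = 0
G(5) = mex{0,0} = 1
G(6) = mex{1,1,0} = 2
G(7) = mex{2,0,1} = 3
G(8) = mex{3,1,0} = 2
G(9) = mex{2,0,1} = 3
G(10) = mex{3,1,0} = 2
G(11) = mex{2,2,1} = 0
G(12) = mex{0,3,2} = 1
G(13) = mex{1,2,3} = 0
G(14) = mex{0,3,2} = 1
G(15) = mex{1,2,3} = 0
G(16) = mex{0,0,2} = 1
G(17) = mex{1,1,0} = 2
G(18) = mex{2,0,1} = 3
G(19) = mex{3,1,0} = 2
G(20) = mex{2,0,1} = 3
G(21) = mex{3,1,0} = 2
G(22) = mex{2,2,1} = 0
G(23) = mex{0,3,2} = 1
G(24) = mex{1,2,3} = 0
G_A(24) = 0.
Pile B, S = {4, 5}:
n :  0  1  2  3  4  5  6  7  8  9 10 11 12 13 14 15
G :  0  0  0  0  1  1  1  1  2  0  0  0  0  1  1  1
G_B(15) = 1.
Pile C, S = {4, 8}:
n : 0 1 2 3 4 5 6 7
G : 0 0 0 0 1 1 1 1
G_C(7) = 1.
Combined Grundy value = 0 ⊕ 1 ⊕ 1 = 0.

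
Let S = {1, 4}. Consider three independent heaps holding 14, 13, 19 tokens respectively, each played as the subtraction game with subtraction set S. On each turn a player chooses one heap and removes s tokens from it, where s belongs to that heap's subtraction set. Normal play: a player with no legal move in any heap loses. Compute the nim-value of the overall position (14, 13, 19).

All heaps use S = {1, 4}:
n :  0  1  2  3  4  5  6  7  8  9 10 11 12 13 14 15 16 17 18 19
G :  0  1  0  1  2  0  1  0  1  2  0  1  0  1  2  0  1  0  1  2
Heap A: G(14) = 2.
Heap B: G(13) = 1.
Heap C: G(19) = 2.
Combined Grundy value = 2 ⊕ 1 ⊕ 2 = 1.

1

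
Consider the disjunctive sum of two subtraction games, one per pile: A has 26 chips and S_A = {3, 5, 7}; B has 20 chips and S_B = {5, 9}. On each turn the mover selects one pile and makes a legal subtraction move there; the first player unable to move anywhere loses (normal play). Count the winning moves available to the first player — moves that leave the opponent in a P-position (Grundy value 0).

2

Pile A, S = {3, 5, 7}:
n :  0  1  2  3  4  5  6  7  8  9 10 11 12 13 14 15 16 17 18 19 20 21 22 23 24 25 26
G :  0  0  0  1  1  1  2  2  2  3  0  0  0  1  1  1  2  2  2  3  0  0  0  1  1  1  2
G_A(26) = 2.
Pile B, S = {5, 9}:
G(0) = 0
G(1) = mex{} = 0
G(2) = mex{} = 0
G(3) = mex{} = 0
G(4) = mex{} = 0
G(5) = mex{0} = 1
G(6) = mex{0} = 1
G(7) = mex{0} = 1
G(8) = mex{0} = 1
G(9) = mex{0,0} = 1
G(10) = mex{1,0} = 2
G(11) = mex{1,0} = 2
G(12) = mex{1,0} = 2
G(13) = mex{1,0} = 2
G(14) = mex{1,1} = 0
G(15) = mex{2,1} = 0
G(16) = mex{2,1} = 0
G(17) = mex{2,1} = 0
G(18) = mex{2,1} = 0
G(19) = mex{0,2} = 1
G(20) = mex{0,2} = 1
G_B(20) = 1.
Combined Grundy value = 2 ⊕ 1 = 3.
A winning move leaves total XOR = 0, i.e. changes one component's Grundy value g to g ⊕ X where X is the current total.
Pile A: need g' = 2⊕3 = 1. Options: 26−3→G=1, 26−5→G=0, 26−7→G=3. Hits: 1.
Pile B: need g' = 1⊕3 = 2. Options: 20−5→G=0, 20−9→G=2. Hits: 1.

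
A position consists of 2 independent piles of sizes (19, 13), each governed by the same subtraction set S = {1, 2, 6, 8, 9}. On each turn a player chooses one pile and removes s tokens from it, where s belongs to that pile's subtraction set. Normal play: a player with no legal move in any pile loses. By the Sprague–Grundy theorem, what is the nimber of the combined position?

All piles use S = {1, 2, 6, 8, 9}:
n :  0  1  2  3  4  5  6  7  8  9 10 11 12 13 14 15 16 17 18 19
G :  0  1  2  0  1  2  3  0  1  2  0  1  2  3  0  1  2  0  1  2
Pile A: G(19) = 2.
Pile B: G(13) = 3.
Combined Grundy value = 2 ⊕ 3 = 1.

1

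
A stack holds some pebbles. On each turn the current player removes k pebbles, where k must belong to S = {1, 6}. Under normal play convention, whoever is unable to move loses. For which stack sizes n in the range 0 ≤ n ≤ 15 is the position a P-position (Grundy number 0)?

0, 2, 4, 7, 9, 11, 14

n :  0  1  2  3  4  5  6  7  8  9 10 11 12 13 14 15
G :  0  1  0  1  0  1  2  0  1  0  1  0  1  2  0  1
P-positions are exactly the n with G(n) = 0.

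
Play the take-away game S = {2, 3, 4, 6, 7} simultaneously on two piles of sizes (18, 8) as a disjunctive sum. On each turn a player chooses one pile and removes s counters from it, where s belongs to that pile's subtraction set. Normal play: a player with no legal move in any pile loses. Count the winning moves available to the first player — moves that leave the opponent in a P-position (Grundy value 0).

1

All piles use S = {2, 3, 4, 6, 7}:
G(0) = 0
G(1) = mex{} = 0
G(2) = mex{0} = 1
G(3) = mex{0,0} = 1
G(4) = mex{1,0,0} = 2
G(5) = mex{1,1,0} = 2
G(6) = mex{2,1,1,0} = 3
G(7) = mex{2,2,1,0,0} = 3
G(8) = mex{3,2,2,1,0} = 4
G(9) = mex{3,3,2,1,1} = 0
G(10) = mex{4,3,3,2,1} = 0
G(11) = mex{0,4,3,2,2} = 1
G(12) = mex{0,0,4,3,2} = 1
G(13) = mex{1,0,0,3,3} = 2
G(14) = mex{1,1,0,4,3} = 2
G(15) = mex{2,1,1,0,4} = 3
G(16) = mex{2,2,1,0,0} = 3
G(17) = mex{3,2,2,1,0} = 4
G(18) = mex{3,3,2,1,1} = 0
Pile A: G(18) = 0.
Pile B: G(8) = 4.
Combined Grundy value = 0 ⊕ 4 = 4.
A winning move leaves total XOR = 0, i.e. changes one component's Grundy value g to g ⊕ X where X is the current total.
Pile A: need g' = 0⊕4 = 4. Options: 18−2→G=3, 18−3→G=3, 18−4→G=2, 18−6→G=1, 18−7→G=1. Hits: 0.
Pile B: need g' = 4⊕4 = 0. Options: 8−2→G=3, 8−3→G=2, 8−4→G=2, 8−6→G=1, 8−7→G=0. Hits: 1.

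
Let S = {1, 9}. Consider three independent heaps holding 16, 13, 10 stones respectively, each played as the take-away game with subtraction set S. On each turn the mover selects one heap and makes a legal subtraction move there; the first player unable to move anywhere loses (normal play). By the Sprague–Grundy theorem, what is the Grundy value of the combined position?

All heaps use S = {1, 9}:
G(0) = 0
G(1) = mex{0} = 1
G(2) = mex{1} = 0
G(3) = mex{0} = 1
G(4) = mex{1} = 0
G(5) = mex{0} = 1
G(6) = mex{1} = 0
G(7) = mex{0} = 1
G(8) = mex{1} = 0
G(9) = mex{0,0} = 1
G(10) = mex{1,1} = 0
G(11) = mex{0,0} = 1
G(12) = mex{1,1} = 0
G(13) = mex{0,0} = 1
G(14) = mex{1,1} = 0
G(15) = mex{0,0} = 1
G(16) = mex{1,1} = 0
Heap A: G(16) = 0.
Heap B: G(13) = 1.
Heap C: G(10) = 0.
Combined Grundy value = 0 ⊕ 1 ⊕ 0 = 1.

1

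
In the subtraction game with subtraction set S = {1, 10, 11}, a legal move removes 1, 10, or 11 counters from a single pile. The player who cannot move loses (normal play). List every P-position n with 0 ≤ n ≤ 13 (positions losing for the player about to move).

0, 2, 4, 6, 8

n :  0  1  2  3  4  5  6  7  8  9 10 11 12 13
G :  0  1  0  1  0  1  0  1  0  1  2  3  2  3
P-positions are exactly the n with G(n) = 0.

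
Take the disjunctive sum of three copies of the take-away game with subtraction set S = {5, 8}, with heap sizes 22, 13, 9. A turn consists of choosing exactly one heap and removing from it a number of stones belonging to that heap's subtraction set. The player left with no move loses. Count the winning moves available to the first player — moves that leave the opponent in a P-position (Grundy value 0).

All heaps use S = {5, 8}:
n :  0  1  2  3  4  5  6  7  8  9 10 11 12 13 14 15 16 17 18 19 20 21 22
G :  0  0  0  0  0  1  1  1  1  1  2  2  2  0  0  0  0  0  1  1  1  1  1
Heap A: G(22) = 1.
Heap B: G(13) = 0.
Heap C: G(9) = 1.
Combined Grundy value = 1 ⊕ 0 ⊕ 1 = 0.
A winning move leaves total XOR = 0, i.e. changes one component's Grundy value g to g ⊕ X where X is the current total.
Heap A: target g' = 1⊕0 = 1, but every legal move changes the Grundy value (mex property), so 0 moves.
Heap B: target g' = 0⊕0 = 0, but every legal move changes the Grundy value (mex property), so 0 moves.
Heap C: target g' = 1⊕0 = 1, but every legal move changes the Grundy value (mex property), so 0 moves.

0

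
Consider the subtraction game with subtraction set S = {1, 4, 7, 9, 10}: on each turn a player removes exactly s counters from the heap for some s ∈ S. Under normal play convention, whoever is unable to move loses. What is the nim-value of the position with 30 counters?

3

G(0) = 0
G(1) = mex{0} = 1
G(2) = mex{1} = 0
G(3) = mex{0} = 1
G(4) = mex{1,0} = 2
G(5) = mex{2,1} = 0
G(6) = mex{0,0} = 1
G(7) = mex{1,1,0} = 2
G(8) = mex{2,2,1} = 0
G(9) = mex{0,0,0,0} = 1
G(10) = mex{1,1,1,1,0} = 2
G(11) = mex{2,2,2,0,1} = 3
G(12) = mex{3,0,0,1,0} = 2
G(13) = mex{2,1,1,2,1} = 0
G(14) = mex{0,2,2,0,2} = 1
G(15) = mex{1,3,0,1,0} = 2
G(16) = mex{2,2,1,2,1} = 0
G(17) = mex{0,0,2,0,2} = 1
G(18) = mex{1,1,3,1,0} = 2
G(19) = mex{2,2,2,2,1} = 0
G(20) = mex{0,0,0,3,2} = 1
G(21) = mex{1,1,1,2,3} = 0
G(22) = mex{0,2,2,0,2} = 1
G(23) = mex{1,0,0,1,0} = 2
G(24) = mex{2,1,1,2,1} = 0
G(25) = mex{0,0,2,0,2} = 1
G(26) = mex{1,1,0,1,0} = 2
G(27) = mex{2,2,1,2,1} = 0
G(28) = mex{0,0,0,0,2} = 1
G(29) = mex{1,1,1,1,0} = 2
G(30) = mex{2,2,2,0,1} = 3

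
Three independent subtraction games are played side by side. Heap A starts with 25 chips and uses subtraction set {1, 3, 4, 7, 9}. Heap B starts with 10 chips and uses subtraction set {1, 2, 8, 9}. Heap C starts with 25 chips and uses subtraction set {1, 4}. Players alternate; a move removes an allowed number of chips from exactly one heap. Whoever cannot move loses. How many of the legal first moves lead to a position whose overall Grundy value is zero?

Heap A, S = {1, 3, 4, 7, 9}:
G(0) = 0
G(1) = mex{0} = 1
G(2) = mex{1} = 0
G(3) = mex{0,0} = 1
G(4) = mex{1,1,0} = 2
G(5) = mex{2,0,1} = 3
G(6) = mex{3,1,0} = 2
G(7) = mex{2,2,1,0} = 3
G(8) = mex{3,3,2,1} = 0
G(9) = mex{0,2,3,0,0} = 1
G(10) = mex{1,3,2,1,1} = 0
G(11) = mex{0,0,3,2,0} = 1
G(12) = mex{1,1,0,3,1} = 2
G(13) = mex{2,0,1,2,2} = 3
G(14) = mex{3,1,0,3,3} = 2
G(15) = mex{2,2,1,0,2} = 3
G(16) = mex{3,3,2,1,3} = 0
G(17) = mex{0,2,3,0,0} = 1
G(18) = mex{1,3,2,1,1} = 0
G(19) = mex{0,0,3,2,0} = 1
G(20) = mex{1,1,0,3,1} = 2
G(21) = mex{2,0,1,2,2} = 3
G(22) = mex{3,1,0,3,3} = 2
G(23) = mex{2,2,1,0,2} = 3
G(24) = mex{3,3,2,1,3} = 0
G(25) = mex{0,2,3,0,0} = 1
G_A(25) = 1.
Heap B, S = {1, 2, 8, 9}:
n :  0  1  2  3  4  5  6  7  8  9 10
G :  0  1  2  0  1  2  0  1  2  3  0
G_B(10) = 0.
Heap C, S = {1, 4}:
G(0) = 0
G(1) = mex{0} = 1
G(2) = mex{1} = 0
G(3) = mex{0} = 1
G(4) = mex{1,0} = 2
G(5) = mex{2,1} = 0
G(6) = mex{0,0} = 1
G(7) = mex{1,1} = 0
G(8) = mex{0,2} = 1
G(9) = mex{1,0} = 2
G(10) = mex{2,1} = 0
G(11) = mex{0,0} = 1
G(12) = mex{1,1} = 0
G(13) = mex{0,2} = 1
G(14) = mex{1,0} = 2
G(15) = mex{2,1} = 0
G(16) = mex{0,0} = 1
G(17) = mex{1,1} = 0
G(18) = mex{0,2} = 1
G(19) = mex{1,0} = 2
G(20) = mex{2,1} = 0
G(21) = mex{0,0} = 1
G(22) = mex{1,1} = 0
G(23) = mex{0,2} = 1
G(24) = mex{1,0} = 2
G(25) = mex{2,1} = 0
G_C(25) = 0.
Combined Grundy value = 1 ⊕ 0 ⊕ 0 = 1.
A winning move leaves total XOR = 0, i.e. changes one component's Grundy value g to g ⊕ X where X is the current total.
Heap A: need g' = 1⊕1 = 0. Options: 25−1→G=0, 25−3→G=2, 25−4→G=3, 25−7→G=0, 25−9→G=0. Hits: 3.
Heap B: need g' = 0⊕1 = 1. Options: 10−1→G=3, 10−2→G=2, 10−8→G=2, 10−9→G=1. Hits: 1.
Heap C: need g' = 0⊕1 = 1. Options: 25−1→G=2, 25−4→G=1. Hits: 1.

5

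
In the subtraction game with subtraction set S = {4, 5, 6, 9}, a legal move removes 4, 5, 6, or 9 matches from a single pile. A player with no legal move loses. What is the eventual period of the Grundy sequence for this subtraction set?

13

G(0) = 0
G(1) = mex{} = 0
G(2) = mex{} = 0
G(3) = mex{} = 0
G(4) = mex{0} = 1
G(5) = mex{0,0} = 1
G(6) = mex{0,0,0} = 1
G(7) = mex{0,0,0} = 1
G(8) = mex{1,0,0} = 2
G(9) = mex{1,1,0,0} = 2
G(10) = mex{1,1,1,0} = 2
G(11) = mex{1,1,1,0} = 2
G(12) = mex{2,1,1,0} = 3
G(13) = mex{2,2,1,1} = 0
G(14) = mex{2,2,2,1} = 0
G(15) = mex{2,2,2,1} = 0
G(16) = mex{3,2,2,1} = 0
G(17) = mex{0,3,2,2} = 1
G(18) = mex{0,0,3,2} = 1
G(19) = mex{0,0,0,2} = 1
G(20) = mex{0,0,0,2} = 1
G(21) = mex{1,0,0,3} = 2
G(22) = mex{1,1,0,0} = 2
G(23) = mex{1,1,1,0} = 2
G(24) = mex{1,1,1,0} = 2
G(25) = mex{2,1,1,0} = 3
G(26) = mex{2,2,1,1} = 0
G(27) = mex{2,2,2,1} = 0
G(n+13) = G(n) holds for n = 0,…,8 (a full window of length max(S) = 9), so the sequence is purely periodic with period 13.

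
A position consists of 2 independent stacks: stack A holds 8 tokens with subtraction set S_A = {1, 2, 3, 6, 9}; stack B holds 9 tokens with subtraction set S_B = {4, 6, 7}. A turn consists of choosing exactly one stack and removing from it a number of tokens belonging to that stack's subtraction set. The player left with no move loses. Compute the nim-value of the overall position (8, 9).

2

Stack A, S = {1, 2, 3, 6, 9}:
G(0) = 0
G(1) = mex{0} = 1
G(2) = mex{1,0} = 2
G(3) = mex{2,1,0} = 3
G(4) = mex{3,2,1} = 0
G(5) = mex{0,3,2} = 1
G(6) = mex{1,0,3,0} = 2
G(7) = mex{2,1,0,1} = 3
G(8) = mex{3,2,1,2} = 0
G_A(8) = 0.
Stack B, S = {4, 6, 7}:
n : 0 1 2 3 4 5 6 7 8 9
G : 0 0 0 0 1 1 1 1 2 2
G_B(9) = 2.
Combined Grundy value = 0 ⊕ 2 = 2.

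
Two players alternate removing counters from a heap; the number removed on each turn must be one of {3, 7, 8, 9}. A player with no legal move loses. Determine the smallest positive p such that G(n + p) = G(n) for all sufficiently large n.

G(0) = 0
G(1) = mex{} = 0
G(2) = mex{} = 0
G(3) = mex{0} = 1
G(4) = mex{0} = 1
G(5) = mex{0} = 1
G(6) = mex{1} = 0
G(7) = mex{1,0} = 2
G(8) = mex{1,0,0} = 2
G(9) = mex{0,0,0,0} = 1
G(10) = mex{2,1,0,0} = 3
G(11) = mex{2,1,1,0} = 3
G(12) = mex{1,1,1,1} = 0
G(13) = mex{3,0,1,1} = 2
G(14) = mex{3,2,0,1} = 4
G(15) = mex{0,2,2,0} = 1
G(16) = mex{2,1,2,2} = 0
G(17) = mex{4,3,1,2} = 0
G(18) = mex{1,3,3,1} = 0
G(19) = mex{0,0,3,3} = 1
G(20) = mex{0,2,0,3} = 1
G(21) = mex{0,4,2,0} = 1
G(22) = mex{1,1,4,2} = 0
G(23) = mex{1,0,1,4} = 2
G(24) = mex{1,0,0,1} = 2
G(25) = mex{0,0,0,0} = 1
G(26) = mex{2,1,0,0} = 3
G(27) = mex{2,1,1,0} = 3
G(28) = mex{1,1,1,1} = 0
G(29) = mex{3,0,1,1} = 2
G(30) = mex{3,2,0,1} = 4
G(31) = mex{0,2,2,0} = 1
G(32) = mex{2,1,2,2} = 0
G(33) = mex{4,3,1,2} = 0
G(n+16) = G(n) holds for n = 0,…,8 (a full window of length max(S) = 9), so the sequence is purely periodic with period 16.

16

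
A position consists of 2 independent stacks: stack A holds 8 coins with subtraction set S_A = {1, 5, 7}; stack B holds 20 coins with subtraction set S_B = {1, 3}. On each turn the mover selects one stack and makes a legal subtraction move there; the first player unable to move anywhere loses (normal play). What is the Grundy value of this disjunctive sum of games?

Stack A, S = {1, 5, 7}:
n : 0 1 2 3 4 5 6 7 8
G : 0 1 0 1 0 1 0 1 0
G_A(8) = 0.
Stack B, S = {1, 3}:
G(0) = 0
G(1) = mex{0} = 1
G(2) = mex{1} = 0
G(3) = mex{0,0} = 1
G(4) = mex{1,1} = 0
G(5) = mex{0,0} = 1
G(6) = mex{1,1} = 0
G(7) = mex{0,0} = 1
G(8) = mex{1,1} = 0
G(9) = mex{0,0} = 1
G(10) = mex{1,1} = 0
G(11) = mex{0,0} = 1
G(12) = mex{1,1} = 0
G(13) = mex{0,0} = 1
G(14) = mex{1,1} = 0
G(15) = mex{0,0} = 1
G(16) = mex{1,1} = 0
G(17) = mex{0,0} = 1
G(18) = mex{1,1} = 0
G(19) = mex{0,0} = 1
G(20) = mex{1,1} = 0
G_B(20) = 0.
Combined Grundy value = 0 ⊕ 0 = 0.

0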